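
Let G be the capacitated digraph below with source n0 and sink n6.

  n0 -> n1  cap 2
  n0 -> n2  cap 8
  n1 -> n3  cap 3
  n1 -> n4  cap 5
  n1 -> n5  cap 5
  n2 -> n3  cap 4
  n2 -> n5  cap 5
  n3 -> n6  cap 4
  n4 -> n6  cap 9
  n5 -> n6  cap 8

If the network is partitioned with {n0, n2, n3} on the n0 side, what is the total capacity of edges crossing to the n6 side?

Edges leaving {n0, n2, n3}: n0→n1 (2), n2→n5 (5), n3→n6 (4).
Cut capacity = 2 + 5 + 4 = 11.

11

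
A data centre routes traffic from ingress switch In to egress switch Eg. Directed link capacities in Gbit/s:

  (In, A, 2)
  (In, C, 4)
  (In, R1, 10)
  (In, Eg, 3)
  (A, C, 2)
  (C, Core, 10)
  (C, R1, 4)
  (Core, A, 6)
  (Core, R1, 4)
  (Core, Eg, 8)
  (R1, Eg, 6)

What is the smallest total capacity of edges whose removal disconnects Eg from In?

15

Augment In→Eg: bottleneck 3, flow now 3.
Augment In→R1→Eg: bottleneck 6, flow now 9.
Augment In→C→Core→Eg: bottleneck 4, flow now 13.
Augment In→A→C→Core→Eg: bottleneck 2, flow now 15.
No augmenting path remains; maximum flow = 15.
By max-flow min-cut, the minimum cut capacity equals the max flow.
In the residual graph, reachable from In: {In, R1}.
Min-cut edges: In→A (2), In→C (4), In→Eg (3), R1→Eg (6); capacity 2 + 4 + 3 + 6 = 15.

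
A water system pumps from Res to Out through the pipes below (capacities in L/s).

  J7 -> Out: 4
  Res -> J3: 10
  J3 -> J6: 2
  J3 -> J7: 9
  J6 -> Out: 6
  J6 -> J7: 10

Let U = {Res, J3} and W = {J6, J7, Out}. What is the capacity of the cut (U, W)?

Edges leaving {Res, J3}: J3→J6 (2), J3→J7 (9).
Cut capacity = 2 + 9 = 11.

11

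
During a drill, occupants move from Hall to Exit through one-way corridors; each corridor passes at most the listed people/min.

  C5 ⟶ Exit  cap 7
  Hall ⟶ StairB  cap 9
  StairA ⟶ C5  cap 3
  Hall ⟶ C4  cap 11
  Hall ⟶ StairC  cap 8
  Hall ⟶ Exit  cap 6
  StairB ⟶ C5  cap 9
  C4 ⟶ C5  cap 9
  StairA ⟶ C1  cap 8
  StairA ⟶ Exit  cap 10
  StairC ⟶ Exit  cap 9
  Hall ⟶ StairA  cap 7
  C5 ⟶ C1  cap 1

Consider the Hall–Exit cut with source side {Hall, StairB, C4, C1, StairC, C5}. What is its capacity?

29

Edges leaving {Hall, StairB, C4, C1, StairC, C5}: Hall→StairA (7), Hall→Exit (6), StairC→Exit (9), C5→Exit (7).
Cut capacity = 7 + 6 + 9 + 7 = 29.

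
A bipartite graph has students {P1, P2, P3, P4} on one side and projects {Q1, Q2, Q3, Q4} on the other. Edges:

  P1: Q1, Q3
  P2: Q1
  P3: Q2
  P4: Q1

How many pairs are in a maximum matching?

Unit-capacity flow: source→left, listed edges, right→sink; max matching = max flow.
Augmenting path P1→Q1 (+1); matched 1.
Augmenting path P3→Q2 (+1); matched 2.
Augmenting path P2→Q1→P1→Q3 (+1); matched 3.
No augmenting path remains; maximum matching = 3.
König certificate: {P1, P3, Q1} is a vertex cover of size 3 (every listed pair touches it), so no matching can be larger.

3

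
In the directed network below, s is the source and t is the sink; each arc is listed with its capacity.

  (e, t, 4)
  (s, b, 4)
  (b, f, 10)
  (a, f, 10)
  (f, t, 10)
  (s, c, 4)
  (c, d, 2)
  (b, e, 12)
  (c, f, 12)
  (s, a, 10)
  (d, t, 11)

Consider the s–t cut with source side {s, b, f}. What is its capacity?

Edges leaving {s, b, f}: s→a (10), s→c (4), b→e (12), f→t (10).
Cut capacity = 10 + 4 + 12 + 10 = 36.

36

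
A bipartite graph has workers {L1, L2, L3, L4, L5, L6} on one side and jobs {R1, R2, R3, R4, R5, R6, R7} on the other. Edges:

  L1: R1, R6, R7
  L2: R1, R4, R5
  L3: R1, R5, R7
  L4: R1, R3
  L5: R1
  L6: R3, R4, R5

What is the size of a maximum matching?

6

Unit-capacity flow: source→left, listed edges, right→sink; max matching = max flow.
Augmenting path L1→R1 (+1); matched 1.
Augmenting path L2→R4 (+1); matched 2.
Augmenting path L3→R5 (+1); matched 3.
Augmenting path L4→R3 (+1); matched 4.
Augmenting path L5→R1→L1→R6 (+1); matched 5.
Augmenting path L6→R5→L3→R7 (+1); matched 6.
No augmenting path remains; maximum matching = 6.
König certificate: {L1, L2, L3, L4, L5, L6} is a vertex cover of size 6 (every listed pair touches it), so no matching can be larger.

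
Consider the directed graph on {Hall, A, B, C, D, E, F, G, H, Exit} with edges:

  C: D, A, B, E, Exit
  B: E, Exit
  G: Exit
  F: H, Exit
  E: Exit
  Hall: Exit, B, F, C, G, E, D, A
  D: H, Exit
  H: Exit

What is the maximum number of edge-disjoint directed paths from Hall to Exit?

7

Assign every edge capacity 1; by Menger, the answer equals the max flow.
Path Hall→Exit (+1); total 1.
Path Hall→B→Exit (+1); total 2.
Path Hall→C→Exit (+1); total 3.
Path Hall→D→Exit (+1); total 4.
Path Hall→E→Exit (+1); total 5.
Path Hall→F→Exit (+1); total 6.
Path Hall→G→Exit (+1); total 7.
No residual Hall→Exit path; max flow = 7.
Certifying cut of size 7: {Hall→B, Hall→C, Hall→D, Hall→E, Hall→Exit, Hall→F, Hall→G}.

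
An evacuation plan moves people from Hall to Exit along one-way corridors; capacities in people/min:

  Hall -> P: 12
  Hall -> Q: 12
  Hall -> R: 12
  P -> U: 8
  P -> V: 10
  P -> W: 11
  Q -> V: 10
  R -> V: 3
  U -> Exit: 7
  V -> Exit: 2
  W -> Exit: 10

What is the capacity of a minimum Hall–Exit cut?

Augment Hall→P→U→Exit: bottleneck 7, flow now 7.
Augment Hall→P→V→Exit: bottleneck 2, flow now 9.
Augment Hall→P→W→Exit: bottleneck 3, flow now 12.
Augment Hall→Q→V→P→W→Exit: bottleneck 2, flow now 14. (uses reverse residual edge)
No augmenting path remains; maximum flow = 14.
By max-flow min-cut, the minimum cut capacity equals the max flow.
In the residual graph, reachable from Hall: {Hall, Q, R, V}.
Min-cut edges: Hall→P (12), V→Exit (2); capacity 12 + 2 = 14.

14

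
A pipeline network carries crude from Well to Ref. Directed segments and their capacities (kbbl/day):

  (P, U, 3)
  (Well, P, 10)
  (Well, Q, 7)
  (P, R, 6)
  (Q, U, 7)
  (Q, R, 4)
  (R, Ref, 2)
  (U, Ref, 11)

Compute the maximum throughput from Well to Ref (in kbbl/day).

12

Augment Well→P→R→Ref: bottleneck 2, flow now 2.
Augment Well→P→U→Ref: bottleneck 3, flow now 5.
Augment Well→Q→U→Ref: bottleneck 7, flow now 12.
No augmenting path remains; maximum flow = 12.
In the residual graph, reachable from Well: {Well, P, R}.
Min-cut edges: Well→Q (7), P→U (3), R→Ref (2); capacity 7 + 3 + 2 = 12.
This cut is saturated, so no flow can exceed 12.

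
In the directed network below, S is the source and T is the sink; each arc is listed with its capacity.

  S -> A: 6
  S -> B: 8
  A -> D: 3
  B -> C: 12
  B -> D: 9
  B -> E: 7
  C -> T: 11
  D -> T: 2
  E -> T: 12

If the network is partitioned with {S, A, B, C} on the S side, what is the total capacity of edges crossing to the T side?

30

Edges leaving {S, A, B, C}: A→D (3), B→D (9), B→E (7), C→T (11).
Cut capacity = 3 + 9 + 7 + 11 = 30.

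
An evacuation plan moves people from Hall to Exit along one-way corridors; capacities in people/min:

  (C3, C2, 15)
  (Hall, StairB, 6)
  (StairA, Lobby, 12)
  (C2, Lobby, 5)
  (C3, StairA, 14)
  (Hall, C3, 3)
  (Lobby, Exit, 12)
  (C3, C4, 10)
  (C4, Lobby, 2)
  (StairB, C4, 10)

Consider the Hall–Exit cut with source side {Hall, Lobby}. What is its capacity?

Edges leaving {Hall, Lobby}: Hall→C3 (3), Hall→StairB (6), Lobby→Exit (12).
Cut capacity = 3 + 6 + 12 = 21.

21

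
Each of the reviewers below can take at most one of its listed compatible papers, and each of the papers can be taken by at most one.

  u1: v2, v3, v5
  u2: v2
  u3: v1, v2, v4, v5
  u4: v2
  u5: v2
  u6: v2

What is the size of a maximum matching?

3

Unit-capacity flow: source→left, listed edges, right→sink; max matching = max flow.
Augmenting path u1→v2 (+1); matched 1.
Augmenting path u3→v1 (+1); matched 2.
Augmenting path u2→v2→u1→v3 (+1); matched 3.
No augmenting path remains; maximum matching = 3.
König certificate: {u1, u3, v2} is a vertex cover of size 3 (every listed pair touches it), so no matching can be larger.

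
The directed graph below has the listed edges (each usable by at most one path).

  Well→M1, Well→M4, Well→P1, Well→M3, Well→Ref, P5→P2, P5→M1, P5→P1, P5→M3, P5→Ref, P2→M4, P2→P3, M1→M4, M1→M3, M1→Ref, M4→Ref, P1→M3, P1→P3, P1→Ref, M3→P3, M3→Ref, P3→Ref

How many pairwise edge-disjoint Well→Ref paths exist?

5

Assign every edge capacity 1; by Menger, the answer equals the max flow.
Path Well→Ref (+1); total 1.
Path Well→M1→Ref (+1); total 2.
Path Well→M4→Ref (+1); total 3.
Path Well→P1→Ref (+1); total 4.
Path Well→M3→Ref (+1); total 5.
No residual Well→Ref path; max flow = 5.
Certifying cut of size 5: {Well→M1, Well→M3, Well→M4, Well→P1, Well→Ref}.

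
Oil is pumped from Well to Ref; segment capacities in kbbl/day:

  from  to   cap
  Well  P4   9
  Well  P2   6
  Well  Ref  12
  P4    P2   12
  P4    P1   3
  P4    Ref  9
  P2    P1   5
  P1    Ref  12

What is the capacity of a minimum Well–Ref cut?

Augment Well→Ref: bottleneck 12, flow now 12.
Augment Well→P4→Ref: bottleneck 9, flow now 21.
Augment Well→P2→P1→Ref: bottleneck 5, flow now 26.
No augmenting path remains; maximum flow = 26.
By max-flow min-cut, the minimum cut capacity equals the max flow.
In the residual graph, reachable from Well: {Well, P2}.
Min-cut edges: Well→P4 (9), Well→Ref (12), P2→P1 (5); capacity 9 + 12 + 5 = 26.

26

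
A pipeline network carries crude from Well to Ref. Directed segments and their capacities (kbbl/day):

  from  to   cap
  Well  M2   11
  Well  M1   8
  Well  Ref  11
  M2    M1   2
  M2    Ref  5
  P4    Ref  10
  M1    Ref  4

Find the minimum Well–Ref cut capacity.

20

Augment Well→Ref: bottleneck 11, flow now 11.
Augment Well→M2→Ref: bottleneck 5, flow now 16.
Augment Well→M1→Ref: bottleneck 4, flow now 20.
No augmenting path remains; maximum flow = 20.
By max-flow min-cut, the minimum cut capacity equals the max flow.
In the residual graph, reachable from Well: {Well, M2, M1}.
Min-cut edges: Well→Ref (11), M2→Ref (5), M1→Ref (4); capacity 11 + 5 + 4 = 20.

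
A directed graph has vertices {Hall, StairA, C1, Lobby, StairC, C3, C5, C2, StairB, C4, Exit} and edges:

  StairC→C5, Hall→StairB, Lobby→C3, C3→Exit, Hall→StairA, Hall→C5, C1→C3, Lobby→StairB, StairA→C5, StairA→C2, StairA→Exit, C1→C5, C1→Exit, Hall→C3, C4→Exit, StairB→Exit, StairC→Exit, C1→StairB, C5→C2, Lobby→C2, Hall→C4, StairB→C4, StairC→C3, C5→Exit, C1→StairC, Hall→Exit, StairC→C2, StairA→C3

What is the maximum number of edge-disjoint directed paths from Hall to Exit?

6

Assign every edge capacity 1; by Menger, the answer equals the max flow.
Path Hall→Exit (+1); total 1.
Path Hall→StairA→Exit (+1); total 2.
Path Hall→C3→Exit (+1); total 3.
Path Hall→C5→Exit (+1); total 4.
Path Hall→StairB→Exit (+1); total 5.
Path Hall→C4→Exit (+1); total 6.
No residual Hall→Exit path; max flow = 6.
Certifying cut of size 6: {Hall→C3, Hall→C4, Hall→C5, Hall→Exit, Hall→StairA, Hall→StairB}.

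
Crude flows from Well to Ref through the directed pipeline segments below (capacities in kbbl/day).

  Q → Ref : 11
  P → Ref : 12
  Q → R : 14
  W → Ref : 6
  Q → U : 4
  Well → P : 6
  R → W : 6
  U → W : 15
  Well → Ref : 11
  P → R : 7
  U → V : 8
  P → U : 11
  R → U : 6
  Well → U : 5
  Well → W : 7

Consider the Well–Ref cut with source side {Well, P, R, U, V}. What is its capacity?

51

Edges leaving {Well, P, R, U, V}: Well→W (7), Well→Ref (11), P→Ref (12), R→W (6), U→W (15).
Cut capacity = 7 + 11 + 12 + 6 + 15 = 51.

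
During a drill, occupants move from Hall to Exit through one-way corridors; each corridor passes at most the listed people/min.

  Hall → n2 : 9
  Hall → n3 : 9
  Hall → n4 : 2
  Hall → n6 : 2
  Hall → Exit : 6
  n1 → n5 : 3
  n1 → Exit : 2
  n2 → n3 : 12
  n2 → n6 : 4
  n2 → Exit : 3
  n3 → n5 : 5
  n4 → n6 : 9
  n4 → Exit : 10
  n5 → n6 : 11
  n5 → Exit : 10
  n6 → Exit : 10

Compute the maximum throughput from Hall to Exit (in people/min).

Augment Hall→Exit: bottleneck 6, flow now 6.
Augment Hall→n2→Exit: bottleneck 3, flow now 9.
Augment Hall→n4→Exit: bottleneck 2, flow now 11.
Augment Hall→n6→Exit: bottleneck 2, flow now 13.
Augment Hall→n2→n6→Exit: bottleneck 4, flow now 17.
Augment Hall→n3→n5→Exit: bottleneck 5, flow now 22.
No augmenting path remains; maximum flow = 22.
In the residual graph, reachable from Hall: {Hall, n2, n3}.
Min-cut edges: Hall→n4 (2), Hall→n6 (2), Hall→Exit (6), n2→n6 (4), n2→Exit (3), n3→n5 (5); capacity 2 + 2 + 6 + 4 + 3 + 5 = 22.
This cut is saturated, so no flow can exceed 22.

22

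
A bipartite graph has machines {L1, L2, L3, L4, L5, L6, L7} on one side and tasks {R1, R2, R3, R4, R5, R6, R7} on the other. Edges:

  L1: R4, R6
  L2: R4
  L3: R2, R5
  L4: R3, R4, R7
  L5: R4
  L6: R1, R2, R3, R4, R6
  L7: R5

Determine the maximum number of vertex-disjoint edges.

Unit-capacity flow: source→left, listed edges, right→sink; max matching = max flow.
Augmenting path L1→R4 (+1); matched 1.
Augmenting path L3→R2 (+1); matched 2.
Augmenting path L4→R3 (+1); matched 3.
Augmenting path L6→R1 (+1); matched 4.
Augmenting path L7→R5 (+1); matched 5.
Augmenting path L2→R4→L1→R6 (+1); matched 6.
No augmenting path remains; maximum matching = 6.
König certificate: {L1, L3, L4, L6, L7, R4} is a vertex cover of size 6 (every listed pair touches it), so no matching can be larger.

6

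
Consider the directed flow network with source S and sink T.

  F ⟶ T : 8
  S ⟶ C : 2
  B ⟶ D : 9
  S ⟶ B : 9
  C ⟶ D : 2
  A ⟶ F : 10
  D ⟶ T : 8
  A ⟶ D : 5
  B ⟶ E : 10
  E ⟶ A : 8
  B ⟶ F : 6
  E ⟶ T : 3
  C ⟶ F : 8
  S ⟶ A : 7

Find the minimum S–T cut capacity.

18

Augment S→A→D→T: bottleneck 5, flow now 5.
Augment S→A→F→T: bottleneck 2, flow now 7.
Augment S→B→D→T: bottleneck 3, flow now 10.
Augment S→B→E→T: bottleneck 3, flow now 13.
Augment S→B→F→T: bottleneck 3, flow now 16.
Augment S→C→F→T: bottleneck 2, flow now 18.
No augmenting path remains; maximum flow = 18.
By max-flow min-cut, the minimum cut capacity equals the max flow.
In the residual graph, reachable from S: {S}.
Min-cut edges: S→A (7), S→B (9), S→C (2); capacity 7 + 9 + 2 = 18.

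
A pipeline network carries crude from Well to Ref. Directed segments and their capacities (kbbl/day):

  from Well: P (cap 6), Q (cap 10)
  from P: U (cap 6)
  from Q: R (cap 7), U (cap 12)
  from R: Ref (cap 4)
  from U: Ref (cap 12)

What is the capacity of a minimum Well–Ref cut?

16

Augment Well→P→U→Ref: bottleneck 6, flow now 6.
Augment Well→Q→R→Ref: bottleneck 4, flow now 10.
Augment Well→Q→U→Ref: bottleneck 6, flow now 16.
No augmenting path remains; maximum flow = 16.
By max-flow min-cut, the minimum cut capacity equals the max flow.
In the residual graph, reachable from Well: {Well}.
Min-cut edges: Well→P (6), Well→Q (10); capacity 6 + 10 = 16.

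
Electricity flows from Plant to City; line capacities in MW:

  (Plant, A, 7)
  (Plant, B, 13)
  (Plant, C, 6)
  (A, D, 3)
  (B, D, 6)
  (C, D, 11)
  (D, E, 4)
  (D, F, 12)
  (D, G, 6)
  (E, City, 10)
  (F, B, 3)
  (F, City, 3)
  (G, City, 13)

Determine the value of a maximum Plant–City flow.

13

Augment Plant→A→D→E→City: bottleneck 3, flow now 3.
Augment Plant→B→D→E→City: bottleneck 1, flow now 4.
Augment Plant→B→D→F→City: bottleneck 3, flow now 7.
Augment Plant→B→D→G→City: bottleneck 2, flow now 9.
Augment Plant→C→D→G→City: bottleneck 4, flow now 13.
No augmenting path remains; maximum flow = 13.
In the residual graph, reachable from Plant: {Plant, A, B, C, D, F}.
Min-cut edges: D→E (4), D→G (6), F→City (3); capacity 4 + 6 + 3 = 13.
This cut is saturated, so no flow can exceed 13.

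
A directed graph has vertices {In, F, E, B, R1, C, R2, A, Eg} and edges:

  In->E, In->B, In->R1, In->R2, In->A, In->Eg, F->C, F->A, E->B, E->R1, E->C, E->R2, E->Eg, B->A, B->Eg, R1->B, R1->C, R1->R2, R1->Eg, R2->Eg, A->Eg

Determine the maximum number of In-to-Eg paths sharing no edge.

Assign every edge capacity 1; by Menger, the answer equals the max flow.
Path In→Eg (+1); total 1.
Path In→E→Eg (+1); total 2.
Path In→B→Eg (+1); total 3.
Path In→R1→Eg (+1); total 4.
Path In→R2→Eg (+1); total 5.
Path In→A→Eg (+1); total 6.
No residual In→Eg path; max flow = 6.
Certifying cut of size 6: {In→A, In→B, In→E, In→Eg, In→R1, In→R2}.

6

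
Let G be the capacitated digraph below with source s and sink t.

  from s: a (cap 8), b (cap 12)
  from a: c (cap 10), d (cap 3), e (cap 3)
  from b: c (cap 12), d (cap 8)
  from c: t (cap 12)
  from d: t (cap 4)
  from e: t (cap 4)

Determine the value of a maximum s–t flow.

Augment s→a→c→t: bottleneck 8, flow now 8.
Augment s→b→c→t: bottleneck 4, flow now 12.
Augment s→b→d→t: bottleneck 4, flow now 16.
Augment s→b→c→a→e→t: bottleneck 3, flow now 19. (uses reverse residual edge)
No augmenting path remains; maximum flow = 19.
In the residual graph, reachable from s: {s, a, b, c, d}.
Min-cut edges: a→e (3), c→t (12), d→t (4); capacity 3 + 12 + 4 = 19.
This cut is saturated, so no flow can exceed 19.

19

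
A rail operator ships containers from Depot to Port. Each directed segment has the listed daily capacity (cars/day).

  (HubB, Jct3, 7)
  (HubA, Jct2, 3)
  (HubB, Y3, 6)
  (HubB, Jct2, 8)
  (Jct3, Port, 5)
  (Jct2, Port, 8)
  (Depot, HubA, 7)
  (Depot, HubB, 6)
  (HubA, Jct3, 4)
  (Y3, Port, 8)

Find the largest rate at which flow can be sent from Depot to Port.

Augment Depot→HubB→Jct2→Port: bottleneck 6, flow now 6.
Augment Depot→HubA→Jct2→Port: bottleneck 2, flow now 8.
Augment Depot→HubA→Jct3→Port: bottleneck 4, flow now 12.
Augment Depot→HubA→Jct2→HubB→Y3→Port: bottleneck 1, flow now 13. (uses reverse residual edge)
No augmenting path remains; maximum flow = 13.
In the residual graph, reachable from Depot: {Depot}.
Min-cut edges: Depot→HubB (6), Depot→HubA (7); capacity 6 + 7 = 13.
This cut is saturated, so no flow can exceed 13.

13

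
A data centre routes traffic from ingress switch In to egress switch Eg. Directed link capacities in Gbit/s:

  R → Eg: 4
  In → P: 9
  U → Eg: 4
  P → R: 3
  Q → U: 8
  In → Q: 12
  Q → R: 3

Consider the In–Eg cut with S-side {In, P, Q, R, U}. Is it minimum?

Yes — it is a minimum cut (capacity 8).

Given cut capacity: 4 + 4 = 8.
Augment In→P→R→Eg: bottleneck 3, flow now 3.
Augment In→Q→R→Eg: bottleneck 1, flow now 4.
Augment In→Q→U→Eg: bottleneck 4, flow now 8.
No augmenting path remains; maximum flow = 8.
Cut capacity 8 equals the max flow, so it is a minimum cut.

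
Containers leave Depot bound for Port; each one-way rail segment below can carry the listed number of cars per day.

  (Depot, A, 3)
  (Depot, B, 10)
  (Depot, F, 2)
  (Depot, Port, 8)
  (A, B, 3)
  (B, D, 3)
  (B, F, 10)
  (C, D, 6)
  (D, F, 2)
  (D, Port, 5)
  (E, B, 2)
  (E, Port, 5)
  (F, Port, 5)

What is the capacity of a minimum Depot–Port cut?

16

Augment Depot→Port: bottleneck 8, flow now 8.
Augment Depot→F→Port: bottleneck 2, flow now 10.
Augment Depot→B→D→Port: bottleneck 3, flow now 13.
Augment Depot→B→F→Port: bottleneck 3, flow now 16.
No augmenting path remains; maximum flow = 16.
By max-flow min-cut, the minimum cut capacity equals the max flow.
In the residual graph, reachable from Depot: {Depot, A, B, F}.
Min-cut edges: Depot→Port (8), B→D (3), F→Port (5); capacity 8 + 3 + 5 = 16.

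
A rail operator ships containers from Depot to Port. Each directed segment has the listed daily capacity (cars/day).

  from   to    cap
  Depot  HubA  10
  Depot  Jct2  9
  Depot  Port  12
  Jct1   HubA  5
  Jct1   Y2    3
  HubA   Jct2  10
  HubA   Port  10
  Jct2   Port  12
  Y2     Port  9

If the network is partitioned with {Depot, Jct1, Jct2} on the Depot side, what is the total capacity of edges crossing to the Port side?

Edges leaving {Depot, Jct1, Jct2}: Depot→HubA (10), Depot→Port (12), Jct1→HubA (5), Jct1→Y2 (3), Jct2→Port (12).
Cut capacity = 10 + 12 + 5 + 3 + 12 = 42.

42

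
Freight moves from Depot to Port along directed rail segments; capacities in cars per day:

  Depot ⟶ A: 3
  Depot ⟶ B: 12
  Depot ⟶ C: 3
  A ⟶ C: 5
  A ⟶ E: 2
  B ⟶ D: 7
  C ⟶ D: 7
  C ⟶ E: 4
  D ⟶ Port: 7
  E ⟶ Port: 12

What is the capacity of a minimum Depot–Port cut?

13

Augment Depot→A→E→Port: bottleneck 2, flow now 2.
Augment Depot→B→D→Port: bottleneck 7, flow now 9.
Augment Depot→C→E→Port: bottleneck 3, flow now 12.
Augment Depot→A→C→E→Port: bottleneck 1, flow now 13.
No augmenting path remains; maximum flow = 13.
By max-flow min-cut, the minimum cut capacity equals the max flow.
In the residual graph, reachable from Depot: {Depot, B}.
Min-cut edges: Depot→A (3), Depot→C (3), B→D (7); capacity 3 + 3 + 7 = 13.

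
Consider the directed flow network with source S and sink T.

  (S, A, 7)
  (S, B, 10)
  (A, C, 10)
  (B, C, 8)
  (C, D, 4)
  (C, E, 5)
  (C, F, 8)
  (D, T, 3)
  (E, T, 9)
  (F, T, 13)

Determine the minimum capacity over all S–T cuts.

15

Augment S→A→C→D→T: bottleneck 3, flow now 3.
Augment S→A→C→E→T: bottleneck 4, flow now 7.
Augment S→B→C→E→T: bottleneck 1, flow now 8.
Augment S→B→C→F→T: bottleneck 7, flow now 15.
No augmenting path remains; maximum flow = 15.
By max-flow min-cut, the minimum cut capacity equals the max flow.
In the residual graph, reachable from S: {S, B}.
Min-cut edges: S→A (7), B→C (8); capacity 7 + 8 = 15.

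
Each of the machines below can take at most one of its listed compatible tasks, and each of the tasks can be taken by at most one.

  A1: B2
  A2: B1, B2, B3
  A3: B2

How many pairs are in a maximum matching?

Unit-capacity flow: source→left, listed edges, right→sink; max matching = max flow.
Augmenting path A1→B2 (+1); matched 1.
Augmenting path A2→B1 (+1); matched 2.
No augmenting path remains; maximum matching = 2.
König certificate: {A2, B2} is a vertex cover of size 2 (every listed pair touches it), so no matching can be larger.

2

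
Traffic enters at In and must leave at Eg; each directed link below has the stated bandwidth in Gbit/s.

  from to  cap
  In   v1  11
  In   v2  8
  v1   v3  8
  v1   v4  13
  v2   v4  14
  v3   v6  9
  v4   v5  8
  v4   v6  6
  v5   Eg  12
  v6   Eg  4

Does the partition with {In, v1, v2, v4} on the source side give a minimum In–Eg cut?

Given cut capacity: 8 + 8 + 6 = 22.
Augment In→v1→v3→v6→Eg: bottleneck 4, flow now 4.
Augment In→v1→v4→v5→Eg: bottleneck 7, flow now 11.
Augment In→v2→v4→v5→Eg: bottleneck 1, flow now 12.
No augmenting path remains; maximum flow = 12.
In the residual graph, reachable from In: {In, v1, v2, v3, v4, v6}.
Min-cut edges: v4→v5 (8), v6→Eg (4); capacity 8 + 4 = 12.
Cut capacity 22 exceeds the max flow 12, so it is not minimum.

No — its capacity is 22, but the minimum cut has capacity 12.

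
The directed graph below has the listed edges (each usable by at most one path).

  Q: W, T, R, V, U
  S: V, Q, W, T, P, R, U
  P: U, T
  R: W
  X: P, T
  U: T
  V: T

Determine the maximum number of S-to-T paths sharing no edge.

Assign every edge capacity 1; by Menger, the answer equals the max flow.
Path S→T (+1); total 1.
Path S→P→T (+1); total 2.
Path S→Q→T (+1); total 3.
Path S→U→T (+1); total 4.
Path S→V→T (+1); total 5.
No residual S→T path; max flow = 5.
Certifying cut of size 5: {S→P, S→Q, S→T, S→U, S→V}.

5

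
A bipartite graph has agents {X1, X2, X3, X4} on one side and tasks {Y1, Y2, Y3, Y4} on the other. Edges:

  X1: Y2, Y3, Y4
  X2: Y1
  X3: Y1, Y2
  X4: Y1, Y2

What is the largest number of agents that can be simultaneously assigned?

3

Unit-capacity flow: source→left, listed edges, right→sink; max matching = max flow.
Augmenting path X1→Y2 (+1); matched 1.
Augmenting path X2→Y1 (+1); matched 2.
Augmenting path X3→Y2→X1→Y3 (+1); matched 3.
No augmenting path remains; maximum matching = 3.
König certificate: {X1, Y1, Y2} is a vertex cover of size 3 (every listed pair touches it), so no matching can be larger.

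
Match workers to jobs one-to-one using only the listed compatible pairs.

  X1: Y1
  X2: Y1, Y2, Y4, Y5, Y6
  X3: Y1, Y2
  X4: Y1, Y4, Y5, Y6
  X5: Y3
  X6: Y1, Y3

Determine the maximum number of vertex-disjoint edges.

Unit-capacity flow: source→left, listed edges, right→sink; max matching = max flow.
Augmenting path X1→Y1 (+1); matched 1.
Augmenting path X2→Y2 (+1); matched 2.
Augmenting path X4→Y4 (+1); matched 3.
Augmenting path X5→Y3 (+1); matched 4.
Augmenting path X3→Y2→X2→Y5 (+1); matched 5.
No augmenting path remains; maximum matching = 5.
König certificate: {X2, X3, X4, Y1, Y3} is a vertex cover of size 5 (every listed pair touches it), so no matching can be larger.

5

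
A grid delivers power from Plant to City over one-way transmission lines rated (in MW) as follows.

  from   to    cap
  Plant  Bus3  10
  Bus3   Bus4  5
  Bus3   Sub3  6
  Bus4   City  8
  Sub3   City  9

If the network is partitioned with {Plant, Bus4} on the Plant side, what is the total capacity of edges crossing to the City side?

Edges leaving {Plant, Bus4}: Plant→Bus3 (10), Bus4→City (8).
Cut capacity = 10 + 8 = 18.

18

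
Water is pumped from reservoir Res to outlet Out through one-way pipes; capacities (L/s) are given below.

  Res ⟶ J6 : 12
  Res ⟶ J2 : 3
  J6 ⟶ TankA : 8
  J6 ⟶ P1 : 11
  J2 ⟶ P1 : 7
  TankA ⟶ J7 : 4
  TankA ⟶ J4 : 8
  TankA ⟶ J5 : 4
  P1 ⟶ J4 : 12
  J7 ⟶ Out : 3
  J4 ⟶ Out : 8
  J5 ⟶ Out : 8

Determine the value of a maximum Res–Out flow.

15

Augment Res→J6→TankA→J7→Out: bottleneck 3, flow now 3.
Augment Res→J6→TankA→J4→Out: bottleneck 5, flow now 8.
Augment Res→J6→P1→J4→Out: bottleneck 3, flow now 11.
Augment Res→J6→P1→J4→TankA→J5→Out: bottleneck 1, flow now 12. (uses reverse residual edge)
Augment Res→J2→P1→J4→TankA→J5→Out: bottleneck 3, flow now 15. (uses reverse residual edge)
No augmenting path remains; maximum flow = 15.
In the residual graph, reachable from Res: {Res}.
Min-cut edges: Res→J6 (12), Res→J2 (3); capacity 12 + 3 = 15.
This cut is saturated, so no flow can exceed 15.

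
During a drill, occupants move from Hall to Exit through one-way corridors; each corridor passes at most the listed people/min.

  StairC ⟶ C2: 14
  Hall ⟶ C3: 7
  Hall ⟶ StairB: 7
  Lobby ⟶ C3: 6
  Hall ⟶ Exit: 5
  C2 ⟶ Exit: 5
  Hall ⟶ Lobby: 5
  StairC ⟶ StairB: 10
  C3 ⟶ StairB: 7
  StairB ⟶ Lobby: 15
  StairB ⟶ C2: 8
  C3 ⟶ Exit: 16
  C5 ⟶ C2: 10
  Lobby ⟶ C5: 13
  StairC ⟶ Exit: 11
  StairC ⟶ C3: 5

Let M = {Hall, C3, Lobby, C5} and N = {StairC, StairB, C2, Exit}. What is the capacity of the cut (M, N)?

45

Edges leaving {Hall, C3, Lobby, C5}: Hall→StairB (7), Hall→Exit (5), C3→StairB (7), C3→Exit (16), C5→C2 (10).
Cut capacity = 7 + 5 + 7 + 16 + 10 = 45.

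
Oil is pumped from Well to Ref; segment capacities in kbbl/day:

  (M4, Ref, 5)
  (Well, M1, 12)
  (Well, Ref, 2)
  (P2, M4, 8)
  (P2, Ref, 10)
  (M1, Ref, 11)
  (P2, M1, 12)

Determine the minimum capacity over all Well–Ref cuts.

13

Augment Well→Ref: bottleneck 2, flow now 2.
Augment Well→M1→Ref: bottleneck 11, flow now 13.
No augmenting path remains; maximum flow = 13.
By max-flow min-cut, the minimum cut capacity equals the max flow.
In the residual graph, reachable from Well: {Well, M1}.
Min-cut edges: Well→Ref (2), M1→Ref (11); capacity 2 + 11 = 13.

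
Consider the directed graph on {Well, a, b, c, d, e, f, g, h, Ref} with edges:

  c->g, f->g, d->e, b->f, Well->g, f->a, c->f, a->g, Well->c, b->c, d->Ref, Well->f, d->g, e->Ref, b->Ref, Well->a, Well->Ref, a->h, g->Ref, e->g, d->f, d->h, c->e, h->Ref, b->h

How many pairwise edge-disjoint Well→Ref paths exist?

Assign every edge capacity 1; by Menger, the answer equals the max flow.
Path Well→Ref (+1); total 1.
Path Well→g→Ref (+1); total 2.
Path Well→a→h→Ref (+1); total 3.
Path Well→c→e→Ref (+1); total 4.
No residual Well→Ref path; max flow = 4.
Certifying cut of size 4: {Well→Ref, Well→c, a→h, g→Ref}.

4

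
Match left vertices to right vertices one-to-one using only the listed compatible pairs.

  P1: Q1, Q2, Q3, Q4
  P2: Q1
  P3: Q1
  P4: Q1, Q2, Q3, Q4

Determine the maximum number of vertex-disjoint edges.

Unit-capacity flow: source→left, listed edges, right→sink; max matching = max flow.
Augmenting path P1→Q1 (+1); matched 1.
Augmenting path P4→Q2 (+1); matched 2.
Augmenting path P2→Q1→P1→Q3 (+1); matched 3.
No augmenting path remains; maximum matching = 3.
König certificate: {P1, P4, Q1} is a vertex cover of size 3 (every listed pair touches it), so no matching can be larger.

3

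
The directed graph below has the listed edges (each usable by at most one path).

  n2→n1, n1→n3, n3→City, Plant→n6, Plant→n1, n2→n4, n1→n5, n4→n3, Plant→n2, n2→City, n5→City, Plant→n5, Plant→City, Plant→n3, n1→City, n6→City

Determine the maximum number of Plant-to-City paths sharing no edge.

Assign every edge capacity 1; by Menger, the answer equals the max flow.
Path Plant→City (+1); total 1.
Path Plant→n1→City (+1); total 2.
Path Plant→n2→City (+1); total 3.
Path Plant→n3→City (+1); total 4.
Path Plant→n5→City (+1); total 5.
Path Plant→n6→City (+1); total 6.
No residual Plant→City path; max flow = 6.
Certifying cut of size 6: {Plant→City, Plant→n1, Plant→n2, Plant→n3, Plant→n5, Plant→n6}.

6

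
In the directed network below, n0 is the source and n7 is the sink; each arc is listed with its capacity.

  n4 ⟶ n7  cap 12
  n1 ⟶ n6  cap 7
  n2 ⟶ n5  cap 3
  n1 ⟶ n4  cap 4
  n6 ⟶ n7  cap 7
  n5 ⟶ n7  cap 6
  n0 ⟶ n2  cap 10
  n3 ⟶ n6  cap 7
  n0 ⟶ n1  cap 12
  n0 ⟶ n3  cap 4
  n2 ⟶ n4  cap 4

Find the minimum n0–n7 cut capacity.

Augment n0→n1→n4→n7: bottleneck 4, flow now 4.
Augment n0→n1→n6→n7: bottleneck 7, flow now 11.
Augment n0→n2→n4→n7: bottleneck 4, flow now 15.
Augment n0→n2→n5→n7: bottleneck 3, flow now 18.
No augmenting path remains; maximum flow = 18.
By max-flow min-cut, the minimum cut capacity equals the max flow.
In the residual graph, reachable from n0: {n0, n1, n2, n3, n6}.
Min-cut edges: n1→n4 (4), n2→n4 (4), n2→n5 (3), n6→n7 (7); capacity 4 + 4 + 3 + 7 = 18.

18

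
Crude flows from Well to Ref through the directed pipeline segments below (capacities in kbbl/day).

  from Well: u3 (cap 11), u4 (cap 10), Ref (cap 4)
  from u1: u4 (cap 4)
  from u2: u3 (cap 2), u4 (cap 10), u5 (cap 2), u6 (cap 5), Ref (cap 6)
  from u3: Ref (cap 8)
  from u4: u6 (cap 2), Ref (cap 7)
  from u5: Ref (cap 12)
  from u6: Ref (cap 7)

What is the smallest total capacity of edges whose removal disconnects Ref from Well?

21

Augment Well→Ref: bottleneck 4, flow now 4.
Augment Well→u3→Ref: bottleneck 8, flow now 12.
Augment Well→u4→Ref: bottleneck 7, flow now 19.
Augment Well→u4→u6→Ref: bottleneck 2, flow now 21.
No augmenting path remains; maximum flow = 21.
By max-flow min-cut, the minimum cut capacity equals the max flow.
In the residual graph, reachable from Well: {Well, u3, u4}.
Min-cut edges: Well→Ref (4), u3→Ref (8), u4→u6 (2), u4→Ref (7); capacity 4 + 8 + 2 + 7 = 21.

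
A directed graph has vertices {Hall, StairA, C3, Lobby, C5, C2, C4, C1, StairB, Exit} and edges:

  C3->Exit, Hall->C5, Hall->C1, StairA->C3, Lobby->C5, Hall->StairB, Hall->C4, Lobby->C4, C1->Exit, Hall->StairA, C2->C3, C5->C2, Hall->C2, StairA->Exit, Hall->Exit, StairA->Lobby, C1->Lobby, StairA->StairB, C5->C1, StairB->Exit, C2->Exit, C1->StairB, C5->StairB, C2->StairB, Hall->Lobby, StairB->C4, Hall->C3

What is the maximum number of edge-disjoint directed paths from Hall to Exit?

Assign every edge capacity 1; by Menger, the answer equals the max flow.
Path Hall→Exit (+1); total 1.
Path Hall→StairA→Exit (+1); total 2.
Path Hall→C3→Exit (+1); total 3.
Path Hall→C2→Exit (+1); total 4.
Path Hall→C1→Exit (+1); total 5.
Path Hall→StairB→Exit (+1); total 6.
No residual Hall→Exit path; max flow = 6.
Certifying cut of size 6: {C1→Exit, C2→Exit, C3→Exit, Hall→Exit, Hall→StairA, StairB→Exit}.

6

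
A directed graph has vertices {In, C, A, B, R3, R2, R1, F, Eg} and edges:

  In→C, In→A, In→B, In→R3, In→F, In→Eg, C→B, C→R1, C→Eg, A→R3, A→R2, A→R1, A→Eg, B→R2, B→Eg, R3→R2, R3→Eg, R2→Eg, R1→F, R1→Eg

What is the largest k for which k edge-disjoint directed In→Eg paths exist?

5

Assign every edge capacity 1; by Menger, the answer equals the max flow.
Path In→Eg (+1); total 1.
Path In→C→Eg (+1); total 2.
Path In→A→Eg (+1); total 3.
Path In→B→Eg (+1); total 4.
Path In→R3→Eg (+1); total 5.
No residual In→Eg path; max flow = 5.
Certifying cut of size 5: {In→A, In→B, In→C, In→Eg, In→R3}.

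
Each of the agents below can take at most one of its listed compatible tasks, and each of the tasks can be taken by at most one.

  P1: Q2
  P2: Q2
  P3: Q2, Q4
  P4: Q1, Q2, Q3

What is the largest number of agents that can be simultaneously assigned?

Unit-capacity flow: source→left, listed edges, right→sink; max matching = max flow.
Augmenting path P1→Q2 (+1); matched 1.
Augmenting path P3→Q4 (+1); matched 2.
Augmenting path P4→Q1 (+1); matched 3.
No augmenting path remains; maximum matching = 3.
König certificate: {P3, P4, Q2} is a vertex cover of size 3 (every listed pair touches it), so no matching can be larger.

3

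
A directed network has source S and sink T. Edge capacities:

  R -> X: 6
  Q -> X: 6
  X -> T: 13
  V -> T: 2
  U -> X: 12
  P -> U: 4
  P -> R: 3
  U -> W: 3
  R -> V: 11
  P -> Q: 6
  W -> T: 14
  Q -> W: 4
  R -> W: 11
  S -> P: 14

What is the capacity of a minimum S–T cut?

13

Augment S→P→Q→W→T: bottleneck 4, flow now 4.
Augment S→P→Q→X→T: bottleneck 2, flow now 6.
Augment S→P→R→V→T: bottleneck 2, flow now 8.
Augment S→P→R→W→T: bottleneck 1, flow now 9.
Augment S→P→U→W→T: bottleneck 3, flow now 12.
Augment S→P→U→X→T: bottleneck 1, flow now 13.
No augmenting path remains; maximum flow = 13.
By max-flow min-cut, the minimum cut capacity equals the max flow.
In the residual graph, reachable from S: {S, P}.
Min-cut edges: P→Q (6), P→R (3), P→U (4); capacity 6 + 3 + 4 = 13.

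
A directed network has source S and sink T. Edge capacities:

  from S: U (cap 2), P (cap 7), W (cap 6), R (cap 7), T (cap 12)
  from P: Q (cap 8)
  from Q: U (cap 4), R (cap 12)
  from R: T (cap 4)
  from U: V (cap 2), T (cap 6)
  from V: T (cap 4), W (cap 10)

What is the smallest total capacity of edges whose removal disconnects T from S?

Augment S→T: bottleneck 12, flow now 12.
Augment S→R→T: bottleneck 4, flow now 16.
Augment S→U→T: bottleneck 2, flow now 18.
Augment S→P→Q→U→T: bottleneck 4, flow now 22.
No augmenting path remains; maximum flow = 22.
By max-flow min-cut, the minimum cut capacity equals the max flow.
In the residual graph, reachable from S: {S, P, Q, R, W}.
Min-cut edges: S→U (2), S→T (12), Q→U (4), R→T (4); capacity 2 + 12 + 4 + 4 = 22.

22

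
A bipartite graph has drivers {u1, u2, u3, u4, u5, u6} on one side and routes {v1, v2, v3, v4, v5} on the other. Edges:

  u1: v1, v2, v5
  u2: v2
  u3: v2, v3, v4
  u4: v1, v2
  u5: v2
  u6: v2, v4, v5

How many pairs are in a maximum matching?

Unit-capacity flow: source→left, listed edges, right→sink; max matching = max flow.
Augmenting path u1→v1 (+1); matched 1.
Augmenting path u2→v2 (+1); matched 2.
Augmenting path u3→v3 (+1); matched 3.
Augmenting path u6→v4 (+1); matched 4.
Augmenting path u4→v1→u1→v5 (+1); matched 5.
No augmenting path remains; maximum matching = 5.
König certificate: {u1, u3, u4, u6, v2} is a vertex cover of size 5 (every listed pair touches it), so no matching can be larger.

5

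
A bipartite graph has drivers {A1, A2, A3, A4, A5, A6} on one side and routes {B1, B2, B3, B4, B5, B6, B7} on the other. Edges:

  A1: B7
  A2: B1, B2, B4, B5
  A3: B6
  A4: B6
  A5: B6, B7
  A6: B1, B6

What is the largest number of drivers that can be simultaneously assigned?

4

Unit-capacity flow: source→left, listed edges, right→sink; max matching = max flow.
Augmenting path A1→B7 (+1); matched 1.
Augmenting path A2→B1 (+1); matched 2.
Augmenting path A3→B6 (+1); matched 3.
Augmenting path A6→B1→A2→B2 (+1); matched 4.
No augmenting path remains; maximum matching = 4.
König certificate: {A2, A6, B6, B7} is a vertex cover of size 4 (every listed pair touches it), so no matching can be larger.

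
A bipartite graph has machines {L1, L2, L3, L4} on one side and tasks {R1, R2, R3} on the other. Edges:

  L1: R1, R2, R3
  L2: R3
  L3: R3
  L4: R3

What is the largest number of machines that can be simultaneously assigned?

2

Unit-capacity flow: source→left, listed edges, right→sink; max matching = max flow.
Augmenting path L1→R1 (+1); matched 1.
Augmenting path L2→R3 (+1); matched 2.
No augmenting path remains; maximum matching = 2.
König certificate: {L1, R3} is a vertex cover of size 2 (every listed pair touches it), so no matching can be larger.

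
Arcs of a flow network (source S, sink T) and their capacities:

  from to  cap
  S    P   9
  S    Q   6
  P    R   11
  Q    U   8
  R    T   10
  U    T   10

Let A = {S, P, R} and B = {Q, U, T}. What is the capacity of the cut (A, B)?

Edges leaving {S, P, R}: S→Q (6), R→T (10).
Cut capacity = 6 + 10 = 16.

16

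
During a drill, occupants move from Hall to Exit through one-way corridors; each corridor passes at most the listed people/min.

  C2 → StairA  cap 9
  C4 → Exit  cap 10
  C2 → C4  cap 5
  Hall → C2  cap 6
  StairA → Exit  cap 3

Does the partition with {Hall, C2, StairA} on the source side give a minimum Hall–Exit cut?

No — its capacity is 8, but the minimum cut has capacity 6.

Given cut capacity: 5 + 3 = 8.
Augment Hall→C2→C4→Exit: bottleneck 5, flow now 5.
Augment Hall→C2→StairA→Exit: bottleneck 1, flow now 6.
No augmenting path remains; maximum flow = 6.
In the residual graph, reachable from Hall: {Hall}.
Min-cut edges: Hall→C2 (6); capacity 6 = 6.
Cut capacity 8 exceeds the max flow 6, so it is not minimum.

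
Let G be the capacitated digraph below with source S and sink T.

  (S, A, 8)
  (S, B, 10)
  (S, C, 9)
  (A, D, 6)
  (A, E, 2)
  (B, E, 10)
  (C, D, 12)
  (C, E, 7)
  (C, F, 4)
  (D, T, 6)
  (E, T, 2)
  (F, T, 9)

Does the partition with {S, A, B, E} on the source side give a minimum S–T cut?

No — its capacity is 17, but the minimum cut has capacity 12.

Given cut capacity: 9 + 6 + 2 = 17.
Augment S→A→D→T: bottleneck 6, flow now 6.
Augment S→A→E→T: bottleneck 2, flow now 8.
Augment S→C→F→T: bottleneck 4, flow now 12.
No augmenting path remains; maximum flow = 12.
In the residual graph, reachable from S: {S, A, B, C, D, E}.
Min-cut edges: C→F (4), D→T (6), E→T (2); capacity 4 + 6 + 2 = 12.
Cut capacity 17 exceeds the max flow 12, so it is not minimum.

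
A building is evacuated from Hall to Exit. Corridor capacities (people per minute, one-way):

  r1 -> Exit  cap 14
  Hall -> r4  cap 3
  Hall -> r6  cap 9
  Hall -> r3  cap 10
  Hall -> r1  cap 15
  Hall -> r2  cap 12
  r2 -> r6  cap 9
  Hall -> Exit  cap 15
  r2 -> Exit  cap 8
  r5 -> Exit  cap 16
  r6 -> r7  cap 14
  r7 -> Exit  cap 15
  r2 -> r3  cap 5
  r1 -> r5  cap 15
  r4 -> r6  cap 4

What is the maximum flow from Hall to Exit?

52

Augment Hall→Exit: bottleneck 15, flow now 15.
Augment Hall→r1→Exit: bottleneck 14, flow now 29.
Augment Hall→r2→Exit: bottleneck 8, flow now 37.
Augment Hall→r1→r5→Exit: bottleneck 1, flow now 38.
Augment Hall→r6→r7→Exit: bottleneck 9, flow now 47.
Augment Hall→r2→r6→r7→Exit: bottleneck 4, flow now 51.
Augment Hall→r4→r6→r7→Exit: bottleneck 1, flow now 52.
No augmenting path remains; maximum flow = 52.
In the residual graph, reachable from Hall: {Hall, r2, r3, r4, r6}.
Min-cut edges: Hall→r1 (15), Hall→Exit (15), r2→Exit (8), r6→r7 (14); capacity 15 + 15 + 8 + 14 = 52.
This cut is saturated, so no flow can exceed 52.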